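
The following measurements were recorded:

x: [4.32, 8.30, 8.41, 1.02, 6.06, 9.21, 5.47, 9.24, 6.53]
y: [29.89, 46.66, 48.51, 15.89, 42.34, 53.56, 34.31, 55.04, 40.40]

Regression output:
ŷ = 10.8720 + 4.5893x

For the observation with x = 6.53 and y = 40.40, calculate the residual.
Residual = -0.4401

The residual is the difference between the actual value and the predicted value:

Residual = y - ŷ

Step 1: Calculate predicted value
ŷ = 10.8720 + 4.5893 × 6.53
ŷ = 40.8401

Step 2: Calculate residual
Residual = 40.40 - 40.8401
Residual = -0.4401

Interpretation: the model overestimates the actual value by 0.4401 at this point (negative residual → observation lies below the fitted line).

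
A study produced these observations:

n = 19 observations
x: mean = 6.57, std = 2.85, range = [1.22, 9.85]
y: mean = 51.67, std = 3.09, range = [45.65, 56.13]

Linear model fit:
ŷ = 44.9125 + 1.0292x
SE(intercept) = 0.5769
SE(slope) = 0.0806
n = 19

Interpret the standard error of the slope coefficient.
SE(β̂₁) = 0.0806 is the estimated standard deviation of the slope estimate across repeated samples; relative to β̂₁ = 1.0292 that is 7.8%, a precise estimate.

SE(β̂₁) = 0.0806 says: if we drew many samples of n = 19 from the same population and refit each time, the fitted slopes would scatter with a standard deviation of roughly 0.0806 around the true β₁.

Relative precision:
- SE / |β̂₁| = 0.0806 / 1.0292 = 7.8%
- Rule of thumb (under 20%: precise; 20% to under 50%: moderately precise; 50% or more: imprecise) → precise

Link to interval estimation: a confidence interval for β₁ is β̂₁ ± t* × 0.0806, so SE sets the half-width per unit of t*.

What drives SE(β̂₁): larger n (here n = 19) → smaller SE; wider spread of x values → smaller SE.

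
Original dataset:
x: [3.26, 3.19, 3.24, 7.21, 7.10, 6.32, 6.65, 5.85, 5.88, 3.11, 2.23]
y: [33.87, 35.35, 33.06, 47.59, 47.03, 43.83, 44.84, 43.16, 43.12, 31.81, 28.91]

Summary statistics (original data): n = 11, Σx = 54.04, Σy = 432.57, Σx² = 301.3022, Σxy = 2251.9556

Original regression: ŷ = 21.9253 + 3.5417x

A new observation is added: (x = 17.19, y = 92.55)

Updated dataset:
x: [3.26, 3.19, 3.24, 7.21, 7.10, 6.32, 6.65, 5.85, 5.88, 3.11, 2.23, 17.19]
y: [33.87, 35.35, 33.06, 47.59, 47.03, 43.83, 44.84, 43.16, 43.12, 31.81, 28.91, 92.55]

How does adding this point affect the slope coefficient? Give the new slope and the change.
The slope changes from 3.5417 to 4.1719 (change of +0.6302, or +17.8%).

x = 17.19 lies well outside the original x-range [2.23, 7.21] (x̄ ≈ 4.91), so this observation has high leverage and can move the slope substantially.

Step 1: Update the sums with the new point (n goes from 11 to 12)
Σx  = 54.04 + 17.19 = 71.23
Σy  = 432.57 + 92.55 = 525.12
Σx² = 301.3022 + 17.19² = 301.3022 + 295.4961 = 596.7983
Σxy = 2251.9556 + 17.19×92.55 = 2251.9556 + 1590.9345 = 3842.8901

Step 2: Recompute the slope with b₁ = (nΣxy − ΣxΣy) / (nΣx² − (Σx)²)
Numerator   = 12×3842.8901 − 71.23×525.12 = 46114.6812 − 37404.2976 = 8710.3836
Denominator = 12×596.7983 − 71.23² = 7161.5796 − 5073.7129 = 2087.8667
b₁(new) = 8710.3836 / 2087.8667 = 4.1719

(Same formula on the original sums: (11×2251.9556 − 54.04×432.57) / (11×301.3022 − 54.04²) = 1395.4288 / 394.0026 = 3.5417, matching the given fit.)

Step 3: Change in slope
Δβ₁ = 4.1719 − 3.5417 = +0.6302
Relative change = +0.6302 / 3.5417 × 100% = +17.8%
→ the slope increases when the point is added.

A high-leverage point only changes the slope if it is off the original line; here y = 92.55 is above the original trend, so the slope increases.
In practice: investigate whether it comes from the same population as the rest of the sample.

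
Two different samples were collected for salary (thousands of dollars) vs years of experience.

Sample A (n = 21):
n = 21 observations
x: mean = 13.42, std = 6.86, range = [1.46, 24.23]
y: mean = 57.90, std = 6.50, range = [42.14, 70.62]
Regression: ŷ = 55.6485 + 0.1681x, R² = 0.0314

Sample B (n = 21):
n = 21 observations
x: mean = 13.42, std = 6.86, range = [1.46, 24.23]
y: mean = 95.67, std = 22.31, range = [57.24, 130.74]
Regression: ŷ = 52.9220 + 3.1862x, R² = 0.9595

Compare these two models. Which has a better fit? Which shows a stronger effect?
Model B has the better fit (R² = 0.9595 vs 0.0314). Model B shows the stronger effect (|β₁| = 3.1862 vs 0.1681).

Model Comparison:

Goodness of fit (R²):
- Model A: R² = 0.0314 → 3.14% of variance in salary explained
- Model B: R² = 0.9595 → 95.95% of variance in salary explained
- 0.9595 > 0.0314 → Model B has the better fit

Which has the larger per-year effect? (|β₁|)
- Model A: β₁ = 0.1681 → predicted salary rises 0.1681 thousand dollars per additional year of experience
- Model B: β₁ = 3.1862 → predicted salary rises 3.1862 thousand dollars per additional year of experience
- |0.1681| < |3.1862| → Model B shows the stronger marginal effect

Note: The two samples could reflect different populations, time periods, or measurement quality.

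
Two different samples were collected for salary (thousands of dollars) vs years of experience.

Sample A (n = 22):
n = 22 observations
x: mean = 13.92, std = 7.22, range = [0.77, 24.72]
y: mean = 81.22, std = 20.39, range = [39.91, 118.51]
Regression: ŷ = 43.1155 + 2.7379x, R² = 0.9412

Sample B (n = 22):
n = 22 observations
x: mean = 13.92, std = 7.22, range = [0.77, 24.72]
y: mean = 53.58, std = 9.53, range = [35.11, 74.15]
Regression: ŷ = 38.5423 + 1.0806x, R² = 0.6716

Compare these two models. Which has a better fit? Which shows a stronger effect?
Model A has the better fit (R² = 0.9412 vs 0.6716). Model A shows the stronger effect (|β₁| = 2.7379 vs 1.0806).

Model Comparison:

Which explains more variance? (R²)
- Model A: R² = 0.9412 → 94.12% of variance in salary explained
- Model B: R² = 0.6716 → 67.16% of variance in salary explained
- 0.9412 > 0.6716 → Model A has the better fit

Effect size (slope magnitude):
- Model A: β₁ = 2.7379 → predicted salary rises 2.7379 thousand dollars per additional year of experience
- Model B: β₁ = 1.0806 → predicted salary rises 1.0806 thousand dollars per additional year of experience
- |2.7379| > |1.0806| → Model A shows the stronger marginal effect

Notes:
- A better fit (higher R²) doesn't necessarily mean a more important relationship.
- A steeper slope doesn't make a better model if the scatter around the line is large.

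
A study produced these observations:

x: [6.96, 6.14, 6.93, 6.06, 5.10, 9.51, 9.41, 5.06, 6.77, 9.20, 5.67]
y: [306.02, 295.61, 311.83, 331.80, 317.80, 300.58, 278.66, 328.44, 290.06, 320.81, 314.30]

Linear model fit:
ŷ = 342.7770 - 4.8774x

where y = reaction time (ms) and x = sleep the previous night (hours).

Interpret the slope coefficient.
For each additional hour of sleep, predicted reaction time decreases by approximately 4.8774 ms.

The slope coefficient β₁ = -4.8774 represents the marginal effect of sleep on reaction time.

Interpretation:
- Sleep up by 1 hour → predicted reaction time decreases by 4.8774 ms
- The effect is assumed constant over the observed range of x (linearity)
- The sign (−) gives the direction; the magnitude 4.8774 gives the size of the effect per hour

(β₀ = 342.7770 is the fitted value at x = 0 and is not part of the slope interpretation.)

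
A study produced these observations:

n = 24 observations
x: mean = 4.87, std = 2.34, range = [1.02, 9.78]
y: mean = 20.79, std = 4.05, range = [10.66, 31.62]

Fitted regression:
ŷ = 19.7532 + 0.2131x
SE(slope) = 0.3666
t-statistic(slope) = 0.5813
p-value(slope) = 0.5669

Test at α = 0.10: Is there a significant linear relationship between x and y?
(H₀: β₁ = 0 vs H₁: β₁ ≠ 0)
p-value = 0.5669 ≥ α = 0.10, so we fail to reject H₀. The relationship is not significant.

Hypothesis test for the slope coefficient:

H₀: β₁ = 0 (no linear relationship)
H₁: β₁ ≠ 0 (linear relationship exists)

Test statistic: t = β̂₁ / SE(β̂₁) = 0.2131 / 0.3666 = 0.5813

The p-value (0.5669) is the probability, under H₀, of a t-statistic at least as extreme as |t| = 0.5813 (two-sided, df = n − 2 = 22).

Decision rule: reject H₀ if p-value < α.
p-value = 0.5669 ≥ α = 0.10 → fail to reject H₀.

There is not sufficient evidence at the 10% significance level to conclude that a linear relationship exists between x and y.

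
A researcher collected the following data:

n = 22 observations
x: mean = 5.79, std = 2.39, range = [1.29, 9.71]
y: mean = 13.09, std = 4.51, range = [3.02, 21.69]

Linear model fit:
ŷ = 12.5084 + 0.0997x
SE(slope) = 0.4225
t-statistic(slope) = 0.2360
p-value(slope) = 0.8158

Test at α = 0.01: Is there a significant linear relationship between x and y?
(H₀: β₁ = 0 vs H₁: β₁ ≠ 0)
Since p-value = 0.8158 ≥ α = 0.01, fail to reject H₀ — the slope is not significantly different from 0.

Hypothesis test for the slope coefficient:

H₀: β₁ = 0 (no linear relationship)
H₁: β₁ ≠ 0 (linear relationship exists)

Test statistic: t = β̂₁ / SE(β̂₁) = 0.0997 / 0.4225 = 0.2360

The p-value (0.8158) is the probability, under H₀, of a t-statistic at least as extreme as |t| = 0.2360 (two-sided, df = n − 2 = 20).

Decision rule: reject H₀ if p-value < α.
p-value = 0.8158 ≥ α = 0.01 → fail to reject H₀.

At α = 0.01 the data do not provide convincing evidence of a nonzero slope.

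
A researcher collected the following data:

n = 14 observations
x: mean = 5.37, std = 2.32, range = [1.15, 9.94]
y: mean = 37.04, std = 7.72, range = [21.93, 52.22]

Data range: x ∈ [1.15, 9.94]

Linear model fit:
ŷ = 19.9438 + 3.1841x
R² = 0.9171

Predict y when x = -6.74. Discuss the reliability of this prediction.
ŷ = -1.5170, but this is extrapolation (below the data range [1.15, 9.94]) and may be unreliable.

Prediction calculation:
ŷ = 19.9438 + 3.1841 × (-6.74)
ŷ = -1.5170

Reliability:
- Data range: x ∈ [1.15, 9.94]
- Prediction point: x = -6.74 is 7.89 units below the observed range → this is EXTRAPOLATION, not interpolation

Why that matters here:
- The linear relationship may not hold outside the observed range
- R² describes fit only over the sampled x values; it says nothing about behaviour beyond them
- Real relationships often flatten, saturate, or turn nonlinear at extremes

A defensible statement: 'if the linear trend continued to x = -6.74, y would be about -1.5170' — the premise is untested.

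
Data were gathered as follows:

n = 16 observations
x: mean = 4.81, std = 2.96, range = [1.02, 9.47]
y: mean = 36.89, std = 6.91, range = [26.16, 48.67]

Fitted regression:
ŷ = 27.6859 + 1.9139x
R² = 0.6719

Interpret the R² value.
R² = 0.6719 means 67.19% of the variation in y is explained by the linear relationship with x. This indicates a moderate fit.

R² = 1 − SS_res/SS_tot compares the residual scatter to the total scatter of y about its mean.

Here R² = 0.6719:
- Explained: 67.19% of the variation in y
- Unexplained (residual): 100% − 67.19% = 32.81%
- Rule of thumb (below 0.3 weak; 0.3 to below 0.7 moderate; 0.7 and above strong) → moderate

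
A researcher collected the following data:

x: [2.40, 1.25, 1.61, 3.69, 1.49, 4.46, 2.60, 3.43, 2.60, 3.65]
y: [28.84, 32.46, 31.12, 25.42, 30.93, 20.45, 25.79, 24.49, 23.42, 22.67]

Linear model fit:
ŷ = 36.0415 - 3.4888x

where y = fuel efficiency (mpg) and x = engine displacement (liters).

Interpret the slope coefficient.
For each additional liter of engine displacement, predicted fuel efficiency decreases by approximately 3.4888 mpg.

The slope coefficient β₁ = -3.4888 represents the marginal effect of engine displacement on fuel efficiency.

Interpretation:
- Engine displacement up by 1 liter → predicted fuel efficiency decreases by 3.4888 mpg
- The effect is assumed constant over the observed range of x (linearity)
- The sign (−) gives the direction; the magnitude 3.4888 gives the size of the effect per liter

The intercept β₀ = 36.0415 is the predicted fuel efficiency when engine displacement = 0; since the smallest observed x is 1.25, this is an extrapolation and mainly anchors the line.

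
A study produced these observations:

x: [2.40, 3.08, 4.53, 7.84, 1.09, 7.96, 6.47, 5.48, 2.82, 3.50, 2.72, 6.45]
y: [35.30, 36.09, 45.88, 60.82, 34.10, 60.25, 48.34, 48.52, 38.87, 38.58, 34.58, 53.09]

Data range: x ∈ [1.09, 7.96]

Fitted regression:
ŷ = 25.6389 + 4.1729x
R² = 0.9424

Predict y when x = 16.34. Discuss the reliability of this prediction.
The equation gives ŷ = 93.8241; however x = 16.34 is 8.38 units above the observed range, so this extrapolated value should not be trusted.

Prediction calculation:
ŷ = 25.6389 + 4.1729 × 16.34
ŷ = 93.8241

Reliability:
- Data range: x ∈ [1.09, 7.96]
- Prediction point: x = 16.34 is 8.38 units above the observed range → this is EXTRAPOLATION, not interpolation

Why that matters here:
- R² describes fit only over the sampled x values; it says nothing about behaviour beyond them
- The standard error of prediction grows with (x − x̄)², and x = 16.34 is far from x̄ = 4.53

Report the number if required, but flag clearly that it is an extrapolation.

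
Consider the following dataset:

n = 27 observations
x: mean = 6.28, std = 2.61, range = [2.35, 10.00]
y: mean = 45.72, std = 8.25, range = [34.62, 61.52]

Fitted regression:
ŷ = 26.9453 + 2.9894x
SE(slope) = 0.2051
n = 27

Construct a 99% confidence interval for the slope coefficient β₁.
The 99% CI for β₁ is (2.4177, 3.5611)

Confidence interval for the slope:

The 99% CI for β₁ is: β̂₁ ± t*(α/2, n-2) × SE(β̂₁)

Step 1: Find critical t-value
- Confidence level = 0.99
- Degrees of freedom = n - 2 = 27 - 2 = 25
- t*(α/2, 25) = 2.7874

Step 2: Calculate margin of error
Margin = 2.7874 × 0.2051 = 0.5717

Step 3: Construct interval
CI = 2.9894 ± 0.5717
CI = (2.4177, 3.5611)

Interpretation: We are 99% confident that the true slope β₁ lies between 2.4177 and 3.5611.
Since 0 is outside the interval, a two-sided test at α = 0.01 would reject H₀: β₁ = 0.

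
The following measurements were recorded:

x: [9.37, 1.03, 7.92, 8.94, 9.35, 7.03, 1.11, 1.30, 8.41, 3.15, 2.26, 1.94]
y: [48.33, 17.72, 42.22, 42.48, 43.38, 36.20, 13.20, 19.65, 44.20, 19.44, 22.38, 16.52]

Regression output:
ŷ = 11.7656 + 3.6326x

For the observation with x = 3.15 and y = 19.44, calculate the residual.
Residual = -3.7683

The residual is the difference between the actual value and the predicted value:

Residual = y - ŷ

Step 1: Calculate predicted value
ŷ = 11.7656 + 3.6326 × 3.15
ŷ = 23.2083

Step 2: Calculate residual
Residual = 19.44 - 23.2083
Residual = -3.7683

Interpretation: the model overestimates the actual value by 3.7683 at this point (negative residual → observation lies below the fitted line).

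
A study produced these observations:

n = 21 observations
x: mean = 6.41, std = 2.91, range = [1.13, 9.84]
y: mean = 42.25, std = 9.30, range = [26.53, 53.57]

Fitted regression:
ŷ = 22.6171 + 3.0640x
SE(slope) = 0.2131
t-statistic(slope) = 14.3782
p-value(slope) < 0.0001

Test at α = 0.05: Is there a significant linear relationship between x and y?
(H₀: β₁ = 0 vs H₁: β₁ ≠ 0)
p-value < 0.0001 < α = 0.05, so we reject H₀. The relationship is significant.

Hypothesis test for the slope coefficient:

H₀: β₁ = 0 (no linear relationship)
H₁: β₁ ≠ 0 (linear relationship exists)

Test statistic: t = β̂₁ / SE(β̂₁) = 3.0640 / 0.2131 = 14.3782

The p-value (<0.0001) is the probability, under H₀, of a t-statistic at least as extreme as |t| = 14.3782 (two-sided, df = n − 2 = 19).

Decision rule: reject H₀ if p-value < α.
p-value < 0.0001 < α = 0.05 → reject H₀.

Conclusion: the linear association between x and y is significant at the 5% level.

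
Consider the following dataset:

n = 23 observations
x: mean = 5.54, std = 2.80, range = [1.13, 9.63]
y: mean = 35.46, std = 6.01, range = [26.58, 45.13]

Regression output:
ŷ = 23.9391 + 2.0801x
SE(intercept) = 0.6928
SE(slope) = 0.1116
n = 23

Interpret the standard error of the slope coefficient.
The slope 2.0801 is pinned down to within about ±0.1116 (one SE) by these data — relative uncertainty 5.4%, i.e. precise.

SE(β̂₁) = s / √Sxx, where s is the residual standard deviation and Sxx = Σ(x − x̄)². It is the yardstick for how far β̂₁ = 2.0801 could plausibly be from the true slope.

Relative precision:
- SE / |β̂₁| = 0.1116 / 2.0801 = 5.4%
- Rule of thumb (under 20%: precise; 20% to under 50%: moderately precise; 50% or more: imprecise) → precise

Rough 95% range (±2 SE): 2.0801 ± 0.2232 → (1.8569, 2.3033).

What drives SE(β̂₁): wider spread of x values → smaller SE; larger n (here n = 23) → smaller SE.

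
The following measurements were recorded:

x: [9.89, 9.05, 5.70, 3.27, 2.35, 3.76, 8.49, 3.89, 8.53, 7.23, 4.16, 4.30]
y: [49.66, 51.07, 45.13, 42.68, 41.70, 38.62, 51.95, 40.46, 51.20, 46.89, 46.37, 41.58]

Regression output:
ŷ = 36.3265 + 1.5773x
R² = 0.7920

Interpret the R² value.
The model explains 79.20% of the variance in y (R² = 0.7920), leaving 20.80% unexplained; the fit is strong.

R² (coefficient of determination) measures the proportion of variance in y explained by the regression model.

Here R² = 0.7920:
- Explained: 79.20% of the variation in y
- Unexplained (residual): 100% − 79.20% = 20.80%
- Rule of thumb (below 0.3 weak; 0.3 to below 0.7 moderate; 0.7 and above strong) → strong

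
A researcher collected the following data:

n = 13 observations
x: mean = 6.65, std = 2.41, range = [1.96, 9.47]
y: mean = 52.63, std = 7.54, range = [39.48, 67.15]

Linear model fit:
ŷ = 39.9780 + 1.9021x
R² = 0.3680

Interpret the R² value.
The model explains 36.80% of the variance in y (R² = 0.3680), leaving 63.20% unexplained; the fit is moderate.

R² = 1 − SS_res/SS_tot compares the residual scatter to the total scatter of y about its mean.

Here R² = 0.3680:
- Explained: 36.80% of the variation in y
- Unexplained (residual): 100% − 36.80% = 63.20%
- Rule of thumb (below 0.3 weak; 0.3 to below 0.7 moderate; 0.7 and above strong) → moderate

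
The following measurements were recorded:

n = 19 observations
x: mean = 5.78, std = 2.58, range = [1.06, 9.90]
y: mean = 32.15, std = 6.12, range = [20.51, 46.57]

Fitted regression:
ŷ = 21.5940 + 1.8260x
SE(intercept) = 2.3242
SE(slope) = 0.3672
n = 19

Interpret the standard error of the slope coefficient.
SE(β̂₁) = 0.3672 is the estimated standard deviation of the slope estimate across repeated samples; relative to β̂₁ = 1.8260 that is 20.1%, a moderately precise estimate.

What SE measures:
- The standard error quantifies the sampling variability of the coefficient estimate
- It is the estimated standard deviation of β̂₁ across hypothetical repeated samples of the same size
- Smaller SE → more precise estimate

Relative precision:
- SE / |β̂₁| = 0.3672 / 1.8260 = 20.1%
- Rule of thumb (under 20%: precise; 20% to under 50%: moderately precise; 50% or more: imprecise) → moderately precise

Link to interval estimation: a confidence interval for β₁ is β̂₁ ± t* × 0.3672, so SE sets the half-width per unit of t*.

What drives SE(β̂₁): more residual scatter → larger SE; larger n (here n = 19) → smaller SE; wider spread of x values → smaller SE.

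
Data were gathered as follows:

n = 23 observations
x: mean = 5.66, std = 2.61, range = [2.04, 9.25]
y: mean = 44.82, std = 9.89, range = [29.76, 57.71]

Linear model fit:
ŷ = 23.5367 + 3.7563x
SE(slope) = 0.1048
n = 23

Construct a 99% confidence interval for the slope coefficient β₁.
The 99% CI for β₁ is (3.4596, 4.0530)

Confidence interval for the slope:

The 99% CI for β₁ is: β̂₁ ± t*(α/2, n-2) × SE(β̂₁)

Step 1: Find critical t-value
- Confidence level = 0.99
- Degrees of freedom = n - 2 = 23 - 2 = 21
- t*(α/2, 21) = 2.8314

Step 2: Calculate margin of error
Margin = 2.8314 × 0.1048 = 0.2967

Step 3: Construct interval
CI = 3.7563 ± 0.2967
CI = (3.4596, 4.0530)

Interpretation: intervals built this way capture the true β₁ in 99% of repeated samples; here the plausible range for the per-unit effect of x on y is 3.4596 to 4.0530.
Since 0 is outside the interval, a two-sided test at α = 0.01 would reject H₀: β₁ = 0.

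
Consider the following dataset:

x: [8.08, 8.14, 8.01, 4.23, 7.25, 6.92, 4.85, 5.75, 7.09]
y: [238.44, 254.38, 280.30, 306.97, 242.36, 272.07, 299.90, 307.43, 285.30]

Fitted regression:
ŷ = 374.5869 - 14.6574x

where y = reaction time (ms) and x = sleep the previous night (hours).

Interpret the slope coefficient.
An increase of one hour in sleep is associated with a 14.6574 ms decrease in predicted reaction time.

The slope coefficient β₁ = -14.6574 represents the marginal effect of sleep on reaction time.

Interpretation:
- Sleep up by 1 hour → predicted reaction time decreases by 14.6574 ms
- This is a linear approximation: the same per-unit change is assumed across the whole observed x range
- The slope describes association in these data, not necessarily a causal effect

The intercept β₀ = 374.5869 is the predicted reaction time when sleep = 0; since the smallest observed x is 4.23, this is an extrapolation and mainly anchors the line.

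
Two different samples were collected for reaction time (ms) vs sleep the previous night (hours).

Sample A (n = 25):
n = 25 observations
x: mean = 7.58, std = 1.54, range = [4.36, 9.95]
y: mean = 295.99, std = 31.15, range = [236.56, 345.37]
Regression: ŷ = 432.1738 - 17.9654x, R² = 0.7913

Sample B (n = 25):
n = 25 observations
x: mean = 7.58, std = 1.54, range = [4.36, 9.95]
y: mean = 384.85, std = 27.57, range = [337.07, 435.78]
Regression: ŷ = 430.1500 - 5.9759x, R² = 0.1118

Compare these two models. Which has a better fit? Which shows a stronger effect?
Model A has the better fit (R² = 0.7913 vs 0.1118). Model A shows the stronger effect (|β₁| = 17.9654 vs 5.9759).

Model Comparison:

Which explains more variance? (R²)
- Model A: R² = 0.7913 → 79.13% of variance in reaction time explained
- Model B: R² = 0.1118 → 11.18% of variance in reaction time explained
- 0.7913 > 0.1118 → Model A has the better fit

Strength of effect — compare |β₁|:
- Model A: β₁ = -17.9654 → predicted reaction time falls 17.9654 ms per additional hour of sleep
- Model B: β₁ = -5.9759 → predicted reaction time falls 5.9759 ms per additional hour of sleep
- |-17.9654| > |-5.9759| → Model A shows the stronger marginal effect

Notes:
- The two samples could reflect different populations, time periods, or measurement quality.
- R² measures how tightly points cluster around the line; β₁ measures how steep the line is — they answer different questions.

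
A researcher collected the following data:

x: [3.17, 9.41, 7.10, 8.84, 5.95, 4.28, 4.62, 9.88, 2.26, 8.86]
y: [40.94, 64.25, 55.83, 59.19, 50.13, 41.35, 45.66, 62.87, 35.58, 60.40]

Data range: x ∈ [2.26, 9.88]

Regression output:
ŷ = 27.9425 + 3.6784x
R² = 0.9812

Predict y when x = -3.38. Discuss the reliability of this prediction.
The equation gives ŷ = 15.5095; however x = -3.38 is 5.64 units below the observed range, so this extrapolated value should not be trusted.

Prediction calculation:
ŷ = 27.9425 + 3.6784 × (-3.38)
ŷ = 15.5095

Reliability:
- Data range: x ∈ [2.26, 9.88]
- Prediction point: x = -3.38 is 5.64 units below the observed range → this is EXTRAPOLATION, not interpolation

Why that matters here:
- Real relationships often flatten, saturate, or turn nonlinear at extremes
- R² describes fit only over the sampled x values; it says nothing about behaviour beyond them

A defensible statement: 'if the linear trend continued to x = -3.38, y would be about 15.5095' — the premise is untested.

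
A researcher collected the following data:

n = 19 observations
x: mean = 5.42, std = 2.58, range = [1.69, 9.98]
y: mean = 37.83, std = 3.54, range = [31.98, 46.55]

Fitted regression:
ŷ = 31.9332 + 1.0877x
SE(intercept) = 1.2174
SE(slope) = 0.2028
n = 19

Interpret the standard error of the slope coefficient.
The slope 1.0877 is pinned down to within about ±0.2028 (one SE) by these data — relative uncertainty 18.6%, i.e. precise.

SE(β̂₁) = 0.2028 says: if we drew many samples of n = 19 from the same population and refit each time, the fitted slopes would scatter with a standard deviation of roughly 0.2028 around the true β₁.

Relative precision:
- SE / |β̂₁| = 0.2028 / 1.0877 = 18.6%
- Rule of thumb (under 20%: precise; 20% to under 50%: moderately precise; 50% or more: imprecise) → precise

Link to interval estimation: a confidence interval for β₁ is β̂₁ ± t* × 0.2028, so SE sets the half-width per unit of t*.

What drives SE(β̂₁): more residual scatter → larger SE; wider spread of x values → smaller SE.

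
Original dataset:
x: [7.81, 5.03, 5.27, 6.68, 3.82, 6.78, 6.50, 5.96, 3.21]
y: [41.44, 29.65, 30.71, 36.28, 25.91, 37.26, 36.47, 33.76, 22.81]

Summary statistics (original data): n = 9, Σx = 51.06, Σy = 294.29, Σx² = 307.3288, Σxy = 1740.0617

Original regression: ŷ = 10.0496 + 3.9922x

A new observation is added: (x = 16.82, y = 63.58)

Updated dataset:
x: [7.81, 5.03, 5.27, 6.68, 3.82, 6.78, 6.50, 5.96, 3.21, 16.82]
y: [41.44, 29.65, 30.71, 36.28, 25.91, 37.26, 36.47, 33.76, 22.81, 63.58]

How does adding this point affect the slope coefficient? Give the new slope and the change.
Adding the point moves β₁ from 3.9922 to 2.9370, i.e. it decreases by 1.0552 (-26.4%).

x = 16.82 lies well outside the original x-range [3.21, 7.81] (x̄ ≈ 5.67), so this observation has high leverage and can move the slope substantially.

Step 1: Update the sums with the new point (n goes from 9 to 10)
Σx  = 51.06 + 16.82 = 67.88
Σy  = 294.29 + 63.58 = 357.87
Σx² = 307.3288 + 16.82² = 307.3288 + 282.9124 = 590.2412
Σxy = 1740.0617 + 16.82×63.58 = 1740.0617 + 1069.4156 = 2809.4773

Step 2: Recompute the slope with b₁ = (nΣxy − ΣxΣy) / (nΣx² − (Σx)²)
Numerator   = 10×2809.4773 − 67.88×357.87 = 28094.7730 − 24292.2156 = 3802.5574
Denominator = 10×590.2412 − 67.88² = 5902.4120 − 4607.6944 = 1294.7176
b₁(new) = 3802.5574 / 1294.7176 = 2.9370

(Same formula on the original sums: (9×1740.0617 − 51.06×294.29) / (9×307.3288 − 51.06²) = 634.1079 / 158.8356 = 3.9922, matching the given fit.)

Step 3: Change in slope
Δβ₁ = 2.9370 − 3.9922 = -1.0552
Relative change = -1.0552 / 3.9922 × 100% = -26.4%
→ the slope decreases when the point is added.

Because the point sits below the extension of the original line at a high-leverage x, it tilts the fit down.
In practice: investigate whether it comes from the same population as the rest of the sample.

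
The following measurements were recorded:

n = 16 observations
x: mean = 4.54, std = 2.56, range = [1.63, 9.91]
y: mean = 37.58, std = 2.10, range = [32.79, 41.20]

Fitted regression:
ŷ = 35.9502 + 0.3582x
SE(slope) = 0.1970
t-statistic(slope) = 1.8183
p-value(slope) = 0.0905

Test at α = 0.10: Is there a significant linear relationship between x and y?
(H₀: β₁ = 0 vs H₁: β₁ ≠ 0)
Reject H₀: p-value = 0.0905 < α = 0.10. The linear relationship is significant at the 10% level.

Hypothesis test for the slope coefficient:

H₀: β₁ = 0 (no linear relationship)
H₁: β₁ ≠ 0 (linear relationship exists)

Test statistic: t = β̂₁ / SE(β̂₁) = 0.3582 / 0.1970 = 1.8183

With df = 14, the two-sided p-value for |t| = 1.8183 is 0.0905.

Decision rule: reject H₀ if p-value < α.
p-value = 0.0905 < α = 0.10 → reject H₀.

There is sufficient evidence at the 10% significance level to conclude that a linear relationship exists between x and y.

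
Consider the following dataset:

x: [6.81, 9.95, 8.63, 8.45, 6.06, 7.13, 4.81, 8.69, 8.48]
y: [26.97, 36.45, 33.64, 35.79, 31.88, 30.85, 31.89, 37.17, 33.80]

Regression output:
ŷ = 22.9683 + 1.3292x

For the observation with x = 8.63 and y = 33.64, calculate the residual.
Residual = -0.7993

The residual is the difference between the actual value and the predicted value:

Residual = y - ŷ

Step 1: Calculate predicted value
ŷ = 22.9683 + 1.3292 × 8.63
ŷ = 34.4393

Step 2: Calculate residual
Residual = 33.64 - 34.4393
Residual = -0.7993

Sign check: y < ŷ, so the point is below the line and the fit overestimates here.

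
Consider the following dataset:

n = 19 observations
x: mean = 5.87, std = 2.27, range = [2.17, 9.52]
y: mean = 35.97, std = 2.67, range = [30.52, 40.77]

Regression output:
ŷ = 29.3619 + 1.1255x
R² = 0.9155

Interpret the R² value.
About 91.55% of the variability in y is accounted for by the regression on x (R² = 0.9155) — a strong linear fit.

The coefficient of determination R² is the fraction of the total variation in y that the fitted line accounts for.

Here R² = 0.9155:
- Explained: 91.55% of the variation in y
- Unexplained (residual): 100% − 91.55% = 8.45%
- Rule of thumb (below 0.3 weak; 0.3 to below 0.7 moderate; 0.7 and above strong) → strong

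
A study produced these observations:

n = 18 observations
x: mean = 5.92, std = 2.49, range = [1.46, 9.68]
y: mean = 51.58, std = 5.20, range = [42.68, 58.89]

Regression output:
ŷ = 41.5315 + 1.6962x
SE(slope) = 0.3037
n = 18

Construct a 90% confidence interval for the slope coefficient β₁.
The 90% CI for β₁ is (1.1660, 2.2264)

Confidence interval for the slope:

The 90% CI for β₁ is: β̂₁ ± t*(α/2, n-2) × SE(β̂₁)

Step 1: Find critical t-value
- Confidence level = 0.9
- Degrees of freedom = n - 2 = 18 - 2 = 16
- t*(α/2, 16) = 1.7459

Step 2: Calculate margin of error
Margin = 1.7459 × 0.3037 = 0.5302

Step 3: Construct interval
CI = 1.6962 ± 0.5302
CI = (1.1660, 2.2264)

Interpretation: We are 90% confident that the true slope β₁ lies between 1.1660 and 2.2264.
Both endpoints are positive, so the data support a genuinely positive slope at this confidence level.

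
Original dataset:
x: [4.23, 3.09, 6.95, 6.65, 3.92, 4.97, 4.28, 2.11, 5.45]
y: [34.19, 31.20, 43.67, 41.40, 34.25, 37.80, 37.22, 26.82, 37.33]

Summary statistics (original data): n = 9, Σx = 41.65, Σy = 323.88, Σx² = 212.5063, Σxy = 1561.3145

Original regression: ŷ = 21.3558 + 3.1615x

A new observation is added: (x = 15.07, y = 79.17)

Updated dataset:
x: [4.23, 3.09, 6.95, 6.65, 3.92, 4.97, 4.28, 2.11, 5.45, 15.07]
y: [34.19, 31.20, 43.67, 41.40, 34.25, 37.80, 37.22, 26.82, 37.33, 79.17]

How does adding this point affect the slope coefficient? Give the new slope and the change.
Adding the point moves β₁ from 3.1615 to 3.9722, i.e. it increases by 0.8107 (+25.6%).

x = 15.07 lies well outside the original x-range [2.11, 6.95] (x̄ ≈ 4.63), so this observation has high leverage and can move the slope substantially.

Step 1: Update the sums with the new point (n goes from 9 to 10)
Σx  = 41.65 + 15.07 = 56.72
Σy  = 323.88 + 79.17 = 403.05
Σx² = 212.5063 + 15.07² = 212.5063 + 227.1049 = 439.6112
Σxy = 1561.3145 + 15.07×79.17 = 1561.3145 + 1193.0919 = 2754.4064

Step 2: Recompute the slope with b₁ = (nΣxy − ΣxΣy) / (nΣx² − (Σx)²)
Numerator   = 10×2754.4064 − 56.72×403.05 = 27544.0640 − 22860.9960 = 4683.0680
Denominator = 10×439.6112 − 56.72² = 4396.1120 − 3217.1584 = 1178.9536
b₁(new) = 4683.0680 / 1178.9536 = 3.9722

(Same formula on the original sums: (9×1561.3145 − 41.65×323.88) / (9×212.5063 − 41.65²) = 562.2285 / 177.8342 = 3.1615, matching the given fit.)

Step 3: Change in slope
Δβ₁ = 3.9722 − 3.1615 = +0.8107
Relative change = +0.8107 / 3.1615 × 100% = +25.6%
→ the slope increases when the point is added.

Because the point sits above the extension of the original line at a high-leverage x, it tilts the fit up.
In practice: refit with and without it and report both if conclusions differ.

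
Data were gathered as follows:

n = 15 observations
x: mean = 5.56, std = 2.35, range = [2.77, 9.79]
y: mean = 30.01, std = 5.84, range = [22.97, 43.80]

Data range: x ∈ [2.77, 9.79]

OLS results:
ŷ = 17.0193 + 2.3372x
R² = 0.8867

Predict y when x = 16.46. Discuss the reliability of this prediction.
The equation gives ŷ = 55.4896; however x = 16.46 is 6.67 units above the observed range, so this extrapolated value should not be trusted.

Prediction calculation:
ŷ = 17.0193 + 2.3372 × 16.46
ŷ = 55.4896

Reliability:
- Data range: x ∈ [2.77, 9.79]
- Prediction point: x = 16.46 is 6.67 units above the observed range → this is EXTRAPOLATION, not interpolation

Why that matters here:
- There are no observations near this x to validate the fitted line there
- The standard error of prediction grows with (x − x̄)², and x = 16.46 is far from x̄ = 5.56

The R² = 0.8867 only validates the fit within [2.77, 9.79]; treat ŷ = 55.4896 with caution.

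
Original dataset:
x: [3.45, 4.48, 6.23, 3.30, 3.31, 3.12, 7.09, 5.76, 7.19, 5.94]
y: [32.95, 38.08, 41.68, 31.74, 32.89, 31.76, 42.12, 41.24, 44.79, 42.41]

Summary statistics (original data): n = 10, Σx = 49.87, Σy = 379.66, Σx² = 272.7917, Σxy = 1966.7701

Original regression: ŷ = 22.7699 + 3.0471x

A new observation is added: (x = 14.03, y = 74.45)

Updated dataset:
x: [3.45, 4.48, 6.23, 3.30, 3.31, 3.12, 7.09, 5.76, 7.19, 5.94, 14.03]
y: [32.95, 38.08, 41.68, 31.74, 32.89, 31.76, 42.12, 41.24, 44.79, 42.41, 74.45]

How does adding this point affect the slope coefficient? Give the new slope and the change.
New slope β₁ = 3.7929 versus 3.0471 before: a change of +0.7458 (+24.5%).

The new point has HIGH LEVERAGE: x = 14.03 is far from the original mean x̄ = 49.87/10 ≈ 4.99 (original range [3.12, 7.19]).

Step 1: Update the sums with the new point (n goes from 10 to 11)
Σx  = 49.87 + 14.03 = 63.90
Σy  = 379.66 + 74.45 = 454.11
Σx² = 272.7917 + 14.03² = 272.7917 + 196.8409 = 469.6326
Σxy = 1966.7701 + 14.03×74.45 = 1966.7701 + 1044.5335 = 3011.3036

Step 2: Recompute the slope with b₁ = (nΣxy − ΣxΣy) / (nΣx² − (Σx)²)
Numerator   = 11×3011.3036 − 63.90×454.11 = 33124.3396 − 29017.6290 = 4106.7106
Denominator = 11×469.6326 − 63.90² = 5165.9586 − 4083.2100 = 1082.7486
b₁(new) = 4106.7106 / 1082.7486 = 3.7929

(Same formula on the original sums: (10×1966.7701 − 49.87×379.66) / (10×272.7917 − 49.87²) = 734.0568 / 240.9001 = 3.0471, matching the given fit.)

Step 3: Change in slope
Δβ₁ = 3.7929 − 3.0471 = +0.7458
Relative change = +0.7458 / 3.0471 × 100% = +24.5%
→ the slope increases when the point is added.

A high-leverage point only changes the slope if it is off the original line; here y = 74.45 is above the original trend, so the slope increases.
In practice: investigate whether it comes from the same population as the rest of the sample.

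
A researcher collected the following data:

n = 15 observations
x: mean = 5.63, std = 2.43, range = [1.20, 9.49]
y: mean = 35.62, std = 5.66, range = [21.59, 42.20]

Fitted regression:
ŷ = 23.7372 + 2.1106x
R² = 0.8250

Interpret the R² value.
About 82.50% of the variability in y is accounted for by the regression on x (R² = 0.8250) — a strong linear fit.

The coefficient of determination R² is the fraction of the total variation in y that the fitted line accounts for.

Here R² = 0.8250:
- Explained: 82.50% of the variation in y
- Unexplained (residual): 100% − 82.50% = 17.50%
- Rule of thumb (below 0.3 weak; 0.3 to below 0.7 moderate; 0.7 and above strong) → strong

Equivalently, for simple linear regression R² = r², so |r| = √0.8250 ≈ 0.9083.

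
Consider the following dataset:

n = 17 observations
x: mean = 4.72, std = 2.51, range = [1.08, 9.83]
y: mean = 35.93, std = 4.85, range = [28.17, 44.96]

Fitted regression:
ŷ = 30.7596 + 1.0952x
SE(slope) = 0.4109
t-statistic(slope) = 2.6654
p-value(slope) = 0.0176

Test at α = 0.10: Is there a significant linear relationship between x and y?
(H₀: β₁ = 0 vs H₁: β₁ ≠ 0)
p-value = 0.0176 < α = 0.10, so we reject H₀. The relationship is significant.

Hypothesis test for the slope coefficient:

H₀: β₁ = 0 (no linear relationship)
H₁: β₁ ≠ 0 (linear relationship exists)

Test statistic: t = β̂₁ / SE(β̂₁) = 1.0952 / 0.4109 = 2.6654

The p-value (0.0176) is the probability, under H₀, of a t-statistic at least as extreme as |t| = 2.6654 (two-sided, df = n − 2 = 15).

Decision rule: reject H₀ if p-value < α.
p-value = 0.0176 < α = 0.10 → reject H₀.

There is sufficient evidence at the 10% significance level to conclude that a linear relationship exists between x and y.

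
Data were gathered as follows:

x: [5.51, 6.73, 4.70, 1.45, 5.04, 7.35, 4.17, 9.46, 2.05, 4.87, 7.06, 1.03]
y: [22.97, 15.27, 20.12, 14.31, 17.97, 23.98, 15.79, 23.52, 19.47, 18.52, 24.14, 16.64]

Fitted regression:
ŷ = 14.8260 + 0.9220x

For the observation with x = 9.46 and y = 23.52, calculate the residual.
Residual = -0.0281

The residual is the difference between the actual value and the predicted value:

Residual = y - ŷ

Step 1: Calculate predicted value
ŷ = 14.8260 + 0.9220 × 9.46
ŷ = 23.5481

Step 2: Calculate residual
Residual = 23.52 - 23.5481
Residual = -0.0281

Interpretation: the model overestimates the actual value by 0.0281 at this point (negative residual → observation lies below the fitted line).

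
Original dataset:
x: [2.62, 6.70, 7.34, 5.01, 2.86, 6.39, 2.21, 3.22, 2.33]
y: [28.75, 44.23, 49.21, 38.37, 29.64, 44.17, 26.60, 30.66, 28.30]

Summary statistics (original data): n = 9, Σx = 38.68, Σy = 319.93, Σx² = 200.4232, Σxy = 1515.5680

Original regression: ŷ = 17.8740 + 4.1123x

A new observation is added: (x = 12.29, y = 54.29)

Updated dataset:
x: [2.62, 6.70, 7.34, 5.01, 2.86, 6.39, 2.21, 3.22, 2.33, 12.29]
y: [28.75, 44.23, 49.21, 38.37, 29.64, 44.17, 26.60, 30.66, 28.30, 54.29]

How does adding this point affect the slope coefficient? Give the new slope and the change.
New slope β₁ = 3.0041 versus 4.1123 before: a change of -1.1082 (-26.9%).

The new point has HIGH LEVERAGE: x = 12.29 is far from the original mean x̄ = 38.68/9 ≈ 4.30 (original range [2.21, 7.34]).

Step 1: Update the sums with the new point (n goes from 9 to 10)
Σx  = 38.68 + 12.29 = 50.97
Σy  = 319.93 + 54.29 = 374.22
Σx² = 200.4232 + 12.29² = 200.4232 + 151.0441 = 351.4673
Σxy = 1515.5680 + 12.29×54.29 = 1515.5680 + 667.2241 = 2182.7921

Step 2: Recompute the slope with b₁ = (nΣxy − ΣxΣy) / (nΣx² − (Σx)²)
Numerator   = 10×2182.7921 − 50.97×374.22 = 21827.9210 − 19073.9934 = 2753.9276
Denominator = 10×351.4673 − 50.97² = 3514.6730 − 2597.9409 = 916.7321
b₁(new) = 2753.9276 / 916.7321 = 3.0041

(Same formula on the original sums: (9×1515.5680 − 38.68×319.93) / (9×200.4232 − 38.68²) = 1265.2196 / 307.6664 = 4.1123, matching the given fit.)

Step 3: Change in slope
Δβ₁ = 3.0041 − 4.1123 = -1.1082
Relative change = -1.1082 / 4.1123 × 100% = -26.9%
→ the slope decreases when the point is added.

Because the point sits below the extension of the original line at a high-leverage x, it tilts the fit down.
In practice: examine leverage (hᵢ) and Cook's distance rather than deleting it automatically; refit with and without it and report both if conclusions differ.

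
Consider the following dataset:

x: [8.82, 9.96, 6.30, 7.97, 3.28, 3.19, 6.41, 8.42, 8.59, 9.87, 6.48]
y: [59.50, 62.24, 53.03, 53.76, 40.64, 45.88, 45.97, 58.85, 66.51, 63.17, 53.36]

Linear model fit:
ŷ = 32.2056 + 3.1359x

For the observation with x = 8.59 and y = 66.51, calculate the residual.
Residual = 7.3670

The residual is the difference between the actual value and the predicted value:

Residual = y - ŷ

Step 1: Calculate predicted value
ŷ = 32.2056 + 3.1359 × 8.59
ŷ = 59.1430

Step 2: Calculate residual
Residual = 66.51 - 59.1430
Residual = 7.3670

Interpretation: the model underestimates the actual value by 7.3670 at this point (positive residual → observation lies above the fitted line).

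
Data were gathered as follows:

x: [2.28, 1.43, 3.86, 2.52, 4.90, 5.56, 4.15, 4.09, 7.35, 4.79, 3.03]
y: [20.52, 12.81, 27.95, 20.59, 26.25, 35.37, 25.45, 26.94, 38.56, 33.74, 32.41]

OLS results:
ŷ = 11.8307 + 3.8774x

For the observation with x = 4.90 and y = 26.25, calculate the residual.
Residual = -4.5800

The residual is the difference between the actual value and the predicted value:

Residual = y - ŷ

Step 1: Calculate predicted value
ŷ = 11.8307 + 3.8774 × 4.90
ŷ = 30.8300

Step 2: Calculate residual
Residual = 26.25 - 30.8300
Residual = -4.5800

Interpretation: the model overestimates the actual value by 4.5800 at this point (negative residual → observation lies below the fitted line).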